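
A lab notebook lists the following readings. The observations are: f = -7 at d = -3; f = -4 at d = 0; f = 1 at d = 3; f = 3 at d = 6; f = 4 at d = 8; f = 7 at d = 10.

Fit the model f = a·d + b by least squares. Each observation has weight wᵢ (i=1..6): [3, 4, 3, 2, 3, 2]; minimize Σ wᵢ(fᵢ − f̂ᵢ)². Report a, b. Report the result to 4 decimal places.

a = 1.0511, b = -3.5802

The normal equations are: 518·a + 56·b = 344;  56·a + 17·b = -2.
(Σwᵢ·d·d = 518, Σwᵢ·d = 56, Σwᵢ·1 = 17, Σwᵢ·d·f = 344, Σwᵢ·f = -2.)
Eliminating b: 17·(row 1) − 56·(row 2) gives 5670·a = 17·344 − 56·(-2) = 5960, so a = 596/567.
Then b = ((-2) − 56·(596/567))/17 = -290/81.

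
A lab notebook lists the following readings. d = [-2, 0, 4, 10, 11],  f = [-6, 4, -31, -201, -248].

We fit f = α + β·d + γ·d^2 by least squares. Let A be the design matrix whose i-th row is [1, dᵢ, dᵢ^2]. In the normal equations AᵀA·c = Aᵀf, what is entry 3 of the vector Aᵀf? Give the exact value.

Entry 3 ↔ basis d^2, so (Aᵀf)_{3} = Σᵢ (d^2)·fᵢ = (4)·(-6) + (0)·(4) + (16)·(-31) + (100)·(-201) + (121)·(-248) = -50628.

-50628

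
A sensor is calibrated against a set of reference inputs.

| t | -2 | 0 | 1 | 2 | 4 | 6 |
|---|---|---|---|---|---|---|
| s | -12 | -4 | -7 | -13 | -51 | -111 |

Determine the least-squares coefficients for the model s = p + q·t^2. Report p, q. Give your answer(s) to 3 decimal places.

Sums needed: Σ1 = 6, Σt^2 = 61, Σt^2·t^2 = 1585.
Moment sums: Σs = -198, Σt^2·s = -4919.
Normal equations: [[6, 61]; [61, 1585]]·[p, q]ᵀ = [-198, -4919]ᵀ.
det = 6·1585 − 61² = 5789.
p = ((-198)·1585 − 61·(-4919))/5789 = -13771/5789; q = (6·(-4919) − 61·(-198))/5789 = -17436/5789.

p = -2.379, q = -3.012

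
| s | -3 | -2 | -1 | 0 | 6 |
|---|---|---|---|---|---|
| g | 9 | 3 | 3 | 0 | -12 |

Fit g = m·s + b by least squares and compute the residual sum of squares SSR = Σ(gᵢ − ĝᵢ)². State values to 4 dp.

SSR = 7.9200

From the data, Σs·s = 50, Σs = 0, Σ1 = 5.
For Xᵀg: Σs·g = -108, Σg = 3.
So XᵀX·[m, b]ᵀ = Xᵀg: [[50, 0]; [0, 5]]·[m, b]ᵀ = [-108, 3]ᵀ.
Δ = 50·5 − 0² = 250.
m = ((-108)·5 − 0·3)/250 = -54/25; b = (50·3 − 0·(-108))/250 = 3/5.
Residuals: 48/25, -48/25, 6/25, -3/5, 9/25; SSR = 198/25.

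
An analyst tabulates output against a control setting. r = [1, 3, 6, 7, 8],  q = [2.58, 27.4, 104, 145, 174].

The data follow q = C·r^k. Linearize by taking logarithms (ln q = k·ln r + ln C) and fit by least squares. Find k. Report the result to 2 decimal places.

k = 2.04

Taking logs, ln q = k·ln r + ln C, so regress ln q on ln r.
AᵀA = [[12.5280, 6.9157]; [6.9157, 5]], rhs = [32.3709, 19.0385]ᵀ  (here Σln r = 6.9157, Σ(ln r)² = 12.5280, Σln q = 19.0385, Σln r·ln q = 32.3709).
Solving (det = 14.8127): k = 2.03806, ln C = 0.98877.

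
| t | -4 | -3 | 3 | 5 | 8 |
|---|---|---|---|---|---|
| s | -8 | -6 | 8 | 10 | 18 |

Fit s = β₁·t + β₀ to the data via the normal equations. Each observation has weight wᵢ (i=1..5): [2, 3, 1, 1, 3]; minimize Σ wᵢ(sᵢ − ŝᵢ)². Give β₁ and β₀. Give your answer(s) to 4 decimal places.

β₁ = 2.1600, β₀ = 0.5600

With design matrix M, MᵀWM = [[285, 15]; [15, 10]] and MᵀWs = [624, 38]ᵀ.
Eliminating β₀: 10·(row 1) − 15·(row 2) gives 2625·β₁ = 10·624 − 15·38 = 5670, so β₁ = 54/25.
Then β₀ = (38 − 15·(54/25))/10 = 14/25.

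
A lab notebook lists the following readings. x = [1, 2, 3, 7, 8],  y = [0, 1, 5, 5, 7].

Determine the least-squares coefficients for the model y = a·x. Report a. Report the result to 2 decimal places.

a = 0.85

Setting ∂/∂a … = 0 gives: 127·a = 108.
(Σx·x = 127, Σx·y = 108.)
a = 108/127 = 0.850394.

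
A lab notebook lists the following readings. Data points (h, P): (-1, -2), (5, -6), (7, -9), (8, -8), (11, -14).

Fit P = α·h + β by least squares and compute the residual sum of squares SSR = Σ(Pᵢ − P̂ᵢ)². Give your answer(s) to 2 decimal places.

SSR = 6.49

Sums needed: Σh·h = 260, Σh = 30, Σ1 = 5.
And Σh·P = -309, ΣP = -39.
det = 260·5 − 30² = 400.
α = ((-309)·5 − 30·(-39))/400 = -15/16; β = (260·(-39) − 30·(-309))/400 = -87/40.
Residuals: -61/80, 69/80, -21/80, 67/40, -121/80; SSR = 519/80.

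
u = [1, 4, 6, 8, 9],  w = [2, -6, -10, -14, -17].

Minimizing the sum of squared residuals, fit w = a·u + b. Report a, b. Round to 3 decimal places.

Forming AᵀA = [[198, 28]; [28, 5]] and Aᵀw = [-347, -45]ᵀ gives AᵀA·[a, b]ᵀ = Aᵀw.
Determinant 198·5 − 28² = 206.
a = ((-347)·5 − 28·(-45))/206 = -475/206; b = (198·(-45) − 28·(-347))/206 = 403/103.

a = -2.306, b = 3.913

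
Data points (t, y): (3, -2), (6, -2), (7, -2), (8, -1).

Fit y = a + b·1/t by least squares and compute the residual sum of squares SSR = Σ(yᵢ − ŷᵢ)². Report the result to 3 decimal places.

SSR = 0.587

MᵀM·[a, b]ᵀ = Mᵀy reads: 4·a + (43/56)·b = -7;  (43/56)·a + (4937/28224)·b = -79/56.
Eliminating b: (4937/28224)·(row 1) − (43/56)·(row 2) gives (3107/28224)·a = (4937/28224)·(-7) − (43/56)·(-79/56) = -1993/14112, so a = -3986/3107.
Then b = ((-79/56) − (43/56)·(-3986/3107))/(4937/28224) = -7560/3107.
Residuals: 292/3107, -968/3107, -1148/3107, 1824/3107; SSR = 1824/3107.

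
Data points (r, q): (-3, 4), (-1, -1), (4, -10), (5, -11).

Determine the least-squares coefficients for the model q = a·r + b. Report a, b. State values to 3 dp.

a = -1.866, b = -2.168

The normal system AᵀA·[a, b]ᵀ = Aᵀq is [[51, 5]; [5, 4]]·[a, b]ᵀ = [-106, -18]ᵀ.
Determinant 51·4 − 5² = 179.
a = ((-106)·4 − 5·(-18))/179 = -334/179; b = (51·(-18) − 5·(-106))/179 = -388/179.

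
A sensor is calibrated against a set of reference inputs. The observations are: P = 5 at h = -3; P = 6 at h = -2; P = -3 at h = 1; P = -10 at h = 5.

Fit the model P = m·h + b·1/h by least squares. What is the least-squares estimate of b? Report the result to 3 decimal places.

b = -1.475

Entries of AᵀA: Σh·h = 39, Σh·1/h = 4, Σ1/h·1/h = 1261/900.
For AᵀP: Σh·P = -80, Σ1/h·P = -29/3.
AᵀA·[m, b]ᵀ = AᵀP becomes [[39, 4]; [4, 1261/900]]·[m, b]ᵀ = [-80, -29/3]ᵀ.
det = 39·(1261/900) − 4² = 11593/300.
m = ((-80)·(1261/900) − 4·(-29/3))/(11593/300) = -66080/34779; b = (39·(-29/3) − 4·(-80))/(11593/300) = -17100/11593.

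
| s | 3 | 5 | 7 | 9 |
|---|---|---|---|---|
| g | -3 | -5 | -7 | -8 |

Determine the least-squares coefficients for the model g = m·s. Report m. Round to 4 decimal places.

m = -0.9451

With design matrix M, MᵀM = [[164]] and Mᵀg = [-155]ᵀ.
Hence m = -155 / 164 ≈ -0.945122.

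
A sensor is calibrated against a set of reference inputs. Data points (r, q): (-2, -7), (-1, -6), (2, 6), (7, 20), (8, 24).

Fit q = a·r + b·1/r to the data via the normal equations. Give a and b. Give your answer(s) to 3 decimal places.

The normal system XᵀX·[a, b]ᵀ = Xᵀq is [[122, 5]; [5, 4817/3136]]·[a, b]ᵀ = [364, 257/14]ᵀ.
det = 122·(4817/3136) − 5² = 254637/1568.
a = (364·(4817/3136) − 5·(257/14))/(254637/1568) = 244258/84879; b = (122·(257/14) − 5·364)/(254637/1568) = 219296/84879.

a = 2.878, b = 2.584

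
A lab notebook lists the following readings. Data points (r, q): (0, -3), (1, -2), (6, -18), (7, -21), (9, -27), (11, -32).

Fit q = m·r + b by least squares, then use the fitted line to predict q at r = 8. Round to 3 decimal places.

q̂ = -23.734

Setting ∂/∂m … = 0 gives: 288·m + 34·b = -852;  34·m + 6·b = -103.
(Σr·r = 288, Σr = 34, Σ1 = 6, Σr·q = -852, Σq = -103.)
det = 288·6 − 34² = 572.
m = ((-852)·6 − 34·(-103))/572 = -805/286; b = (288·(-103) − 34·(-852))/572 = -174/143.
At r = 8: q̂ = (-805/286)·(8) + (-174/143)·(1) = -3394/143.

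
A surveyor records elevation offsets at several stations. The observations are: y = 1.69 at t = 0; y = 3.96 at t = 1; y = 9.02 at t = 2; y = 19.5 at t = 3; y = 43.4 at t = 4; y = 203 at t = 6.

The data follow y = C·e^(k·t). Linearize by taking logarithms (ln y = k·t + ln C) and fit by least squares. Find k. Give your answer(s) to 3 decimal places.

k = 0.796

Let Y = ln y. Fitting Y = k·t + ln C by least squares:
Σt = 16.0000, Σ(t)² = 66.0000, Σln y = 16.1545, Σt·ln y = 61.6474.
Normal system: [[66.0000, 16.0000]; [16.0000, 6]]·[k, ln C]ᵀ = [61.6474, 16.1545]ᵀ.
Δ = 66.0000·6 − (16.0000)² = 140.0000; k = (61.6474·6 − 16.0000·16.1545)/140.0000 = 0.79581, ln C = (66.0000·16.1545 − 16.0000·61.6474)/140.0000 = 0.57027.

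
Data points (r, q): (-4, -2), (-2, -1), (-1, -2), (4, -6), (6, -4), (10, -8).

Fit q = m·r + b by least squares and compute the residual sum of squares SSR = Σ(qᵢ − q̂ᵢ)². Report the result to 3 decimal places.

SSR = 6.605

Sums needed: Σr·r = 173, Σr = 13, Σ1 = 6.
Right-hand side: Σr·q = -116, Σq = -23.
XᵀX·[m, b]ᵀ = Xᵀq becomes [[173, 13]; [13, 6]]·[m, b]ᵀ = [-116, -23]ᵀ.
det = 173·6 − 13² = 869.
m = ((-116)·6 − 13·(-23))/869 = -397/869; b = (173·(-23) − 13·(-116))/869 = -2471/869.
Residuals: -855/869, 808/869, 336/869, -105/79, 1377/869, -511/869; SSR = 5740/869.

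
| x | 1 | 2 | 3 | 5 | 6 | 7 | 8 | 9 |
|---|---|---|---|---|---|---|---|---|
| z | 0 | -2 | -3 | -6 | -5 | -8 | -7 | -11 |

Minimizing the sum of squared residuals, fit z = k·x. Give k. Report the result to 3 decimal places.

Sums needed: Σx·x = 269.
And Σx·z = -284.
So MᵀM·[k]ᵀ = Mᵀz: [[269]]·[k]ᵀ = [-284]ᵀ.
Hence k = -284 / 269 ≈ -1.05576.

k = -1.056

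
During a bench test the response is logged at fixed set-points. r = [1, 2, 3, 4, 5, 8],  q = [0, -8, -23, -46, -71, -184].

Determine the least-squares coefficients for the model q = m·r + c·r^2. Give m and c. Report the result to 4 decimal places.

Forming XᵀX = [[119, 737]; [737, 5075]] and Xᵀq = [-2096, -14526]ᵀ gives XᵀX·[m, c]ᵀ = Xᵀq.
det = 119·5075 − 737² = 60756.
m = ((-2096)·5075 − 737·(-14526))/60756 = 34231/30378; c = (119·(-14526) − 737·(-2096))/60756 = -91921/30378.

m = 1.1268, c = -3.0259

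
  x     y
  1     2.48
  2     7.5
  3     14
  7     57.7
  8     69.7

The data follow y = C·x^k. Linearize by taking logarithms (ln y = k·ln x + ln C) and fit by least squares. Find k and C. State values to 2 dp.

k = 1.61, C = 2.45

Linearized form: ln y = k·ln x + ln C. From the 5 transformed points,
Σln x = 5.8171, Σ(ln x)² = 9.7980, Σln y = 13.8617, Σln x·ln y = 21.0127.
Normal system: [[9.7980, 5.8171]; [5.8171, 5]]·[k, ln C]ᵀ = [21.0127, 13.8617]ᵀ.
Slope k = (n·Σln x·ln y − Σln x·Σln y)/(n·Σ(ln x)² − (Σln x)²) = (5·21.0127 − 5.8171·13.8617)/15.1514 = 1.61228; ln C = (Σln y − k·Σln x)/n = 0.89657, so C = exp(0.89657) = 2.45119.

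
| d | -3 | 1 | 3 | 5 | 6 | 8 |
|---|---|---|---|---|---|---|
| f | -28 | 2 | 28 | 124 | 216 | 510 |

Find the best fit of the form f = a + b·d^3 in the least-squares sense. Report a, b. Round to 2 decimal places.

a = 0.23, b = 1.00

Entries of XᵀX: Σ1 = 6, Σd^3 = 854, Σd^3·d^3 = 325884.
Moment sums: Σf = 852, Σd^3·f = 324790.
Determinant 6·325884 − 854² = 1225988.
a = (852·325884 − 854·324790)/1225988 = 70627/306497; b = (6·324790 − 854·852)/1225988 = 305283/306497.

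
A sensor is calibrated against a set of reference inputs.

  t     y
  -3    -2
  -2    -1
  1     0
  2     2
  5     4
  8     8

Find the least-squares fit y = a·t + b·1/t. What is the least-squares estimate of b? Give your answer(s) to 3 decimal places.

XᵀX·[a, b]ᵀ = Xᵀy reads: 107·a + 6·b = 96;  6·a + (24001/14400)·b = 119/30.
Eliminating b: (24001/14400)·(row 1) − 6·(row 2) gives (2049707/14400)·a = (24001/14400)·96 − 6·(119/30) = 20431/150, so a = 1961376/2049707.
Then b = ((119/30) − 6·(1961376/2049707))/(24001/14400) = -2182560/2049707.

b = -1.065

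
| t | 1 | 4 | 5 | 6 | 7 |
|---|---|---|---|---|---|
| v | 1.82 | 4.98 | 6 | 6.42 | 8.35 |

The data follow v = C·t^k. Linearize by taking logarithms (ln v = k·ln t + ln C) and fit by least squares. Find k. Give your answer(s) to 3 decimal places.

k = 0.748

Let Y = ln v. Fitting Y = k·ln t + ln C by least squares:
Σln t = 6.7334, Σ(ln t)² = 11.5091, Σln v = 7.9777, Σln t·ln v = 12.5707.
Normal system: [[11.5091, 6.7334]; [6.7334, 5]]·[k, ln C]ᵀ = [12.5707, 7.9777]ᵀ.
Solving (det = 12.2067): k = 0.74847, ln C = 0.58759.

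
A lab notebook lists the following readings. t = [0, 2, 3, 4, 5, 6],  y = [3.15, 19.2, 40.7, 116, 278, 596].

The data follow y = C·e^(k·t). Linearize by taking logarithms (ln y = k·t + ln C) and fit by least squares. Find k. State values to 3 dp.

Let Y = ln y. Fitting Y = k·t + ln C by least squares:
XᵀX = [[90.0000, 20.0000]; [20.0000, 6]], rhs = [102.5224, 24.5800]ᵀ  (here Σt = 20.0000, Σ(t)² = 90.0000, Σln y = 24.5800, Σt·ln y = 102.5224).
Δ = 90.0000·6 − (20.0000)² = 140.0000; k = (102.5224·6 − 20.0000·24.5800)/140.0000 = 0.88239, ln C = (90.0000·24.5800 − 20.0000·102.5224)/140.0000 = 1.15536.

k = 0.882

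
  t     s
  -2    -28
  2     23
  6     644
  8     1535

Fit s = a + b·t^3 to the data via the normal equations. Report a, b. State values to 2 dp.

The normal equations are: 4·a + 728·b = 2174;  728·a + 308928·b = 925432.
Eliminating b: 308928·(row 1) − 728·(row 2) gives 705728·a = 308928·2174 − 728·925432 = -2105024, so a = -32891/11027.
Then b = (925432 − 728·(-32891/11027))/308928 = 132441/44108.

a = -2.98, b = 3.00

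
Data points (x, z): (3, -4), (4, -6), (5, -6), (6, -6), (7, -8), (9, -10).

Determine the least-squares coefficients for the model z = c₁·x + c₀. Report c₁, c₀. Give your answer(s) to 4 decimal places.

c₁ = -0.9143, c₀ = -1.4857

From the data, Σx·x = 216, Σx = 34, Σ1 = 6.
Moment sums: Σx·z = -248, Σz = -40.
Normal equations: [[216, 34]; [34, 6]]·[c₁, c₀]ᵀ = [-248, -40]ᵀ.
det = 216·6 − 34² = 140.
c₁ = ((-248)·6 − 34·(-40))/140 = -32/35; c₀ = (216·(-40) − 34·(-248))/140 = -52/35.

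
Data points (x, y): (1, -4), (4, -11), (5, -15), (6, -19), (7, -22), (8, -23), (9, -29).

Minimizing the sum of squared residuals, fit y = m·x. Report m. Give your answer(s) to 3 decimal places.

m = -3.074

With design matrix M, MᵀM = [[272]] and Mᵀy = [-836]ᵀ.
m = (-836)/272 = -3.07353.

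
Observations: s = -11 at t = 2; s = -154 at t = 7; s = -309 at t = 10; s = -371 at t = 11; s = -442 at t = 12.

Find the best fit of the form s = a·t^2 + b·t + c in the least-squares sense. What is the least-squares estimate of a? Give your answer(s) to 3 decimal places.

From the data, Σt^2·t^2 = 47794, Σt^2·t = 4410, Σt^2 = 418, Σt·t = 418, Σt = 42, Σ1 = 5.
Moment sums: Σt^2·s = -147029, Σt·s = -13575, Σs = -1287.
Normal equations: [[47794, 4410, 418]; [4410, 418, 42]; [418, 42, 5]]·[a, b, c]ᵀ = [-147029, -13575, -1287]ᵀ.
Inverting the 3×3 Gram matrix, [a, b, c]ᵀ = [-108439/37408, -13011/5344, 6304/1169]ᵀ.

a = -2.899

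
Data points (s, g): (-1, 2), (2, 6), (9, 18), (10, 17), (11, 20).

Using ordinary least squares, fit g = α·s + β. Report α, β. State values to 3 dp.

The normal equations are: 307·α + 31·β = 562;  31·α + 5·β = 63.
(Σs·s = 307, Σs = 31, Σ1 = 5, Σs·g = 562, Σg = 63.)
det = 307·5 − 31² = 574.
α = (562·5 − 31·63)/574 = 857/574; β = (307·63 − 31·562)/574 = 1919/574.

α = 1.493, β = 3.343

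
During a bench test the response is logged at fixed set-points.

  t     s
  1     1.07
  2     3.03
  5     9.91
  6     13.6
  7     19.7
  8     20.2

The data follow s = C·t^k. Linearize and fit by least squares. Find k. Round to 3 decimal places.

k = 1.427

Let Y = ln s. Fitting Y = k·ln t + ln C by least squares:
XᵀX = [[14.3918, 8.1197]; [8.1197, 6]], rhs = [21.1865, 12.0661]ᵀ  (here Σln t = 8.1197, Σ(ln t)² = 14.3918, Σln s = 12.0661, Σln t·ln s = 21.1865).
Δ = 14.3918·6 − (8.1197)² = 20.4213; k = (21.1865·6 − 8.1197·12.0661)/20.4213 = 1.42722, ln C = (14.3918·12.0661 − 8.1197·21.1865)/20.4213 = 0.07960.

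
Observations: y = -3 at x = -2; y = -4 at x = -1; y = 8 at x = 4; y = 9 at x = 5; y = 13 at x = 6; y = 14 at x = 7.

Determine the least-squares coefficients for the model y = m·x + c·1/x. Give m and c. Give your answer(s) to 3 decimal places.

From the data, Σx·x = 131, Σx·1/x = 6, Σ1/x·1/x = 247081/176400.
Right-hand side: Σx·y = 263, Σ1/x·y = 202/15.
MᵀM·[m, c]ᵀ = Mᵀy becomes [[131, 6]; [6, 247081/176400]]·[m, c]ᵀ = [263, 202/15]ᵀ.
Determinant 131·(247081/176400) − 6² = 26017211/176400.
m = (263·(247081/176400) − 6·(202/15))/(26017211/176400) = 50729183/26017211; c = (131·(202/15) − 6·263)/(26017211/176400) = 32833920/26017211.

m = 1.950, c = 1.262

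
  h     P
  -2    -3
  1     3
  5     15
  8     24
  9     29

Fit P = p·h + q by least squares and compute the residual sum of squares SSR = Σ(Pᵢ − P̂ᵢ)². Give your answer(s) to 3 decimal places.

AᵀA·[p, q]ᵀ = AᵀP reads: 175·p + 21·q = 537;  21·p + 5·q = 68.
(Σh·h = 175, Σh = 21, Σ1 = 5, Σh·P = 537, ΣP = 68.)
Eliminating q: 5·(row 1) − 21·(row 2) gives 434·p = 5·537 − 21·68 = 1257, so p = 1257/434.
Then q = (68 − 21·(1257/434))/5 = 89/62.
Residuals: 19/14, -289/217, -199/217, -263/434, 325/217; SSR = 3067/434.

SSR = 7.067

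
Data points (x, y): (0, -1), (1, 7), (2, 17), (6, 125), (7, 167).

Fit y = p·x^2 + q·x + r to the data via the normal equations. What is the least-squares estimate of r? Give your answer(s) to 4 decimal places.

r = -0.3931

Forming AᵀA = [[3714, 568, 90]; [568, 90, 16]; [90, 16, 5]] and Aᵀy = [12758, 1960, 315]ᵀ gives AᵀA·[p, q, r]ᵀ = Aᵀy.
Row-reducing yields p = 10568/3559, q = 11060/3559, r = -1399/3559.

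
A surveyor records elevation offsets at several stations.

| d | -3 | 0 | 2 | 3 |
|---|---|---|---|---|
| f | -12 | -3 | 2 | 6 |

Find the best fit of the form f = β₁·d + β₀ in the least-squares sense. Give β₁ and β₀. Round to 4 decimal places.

Sums needed: Σd·d = 22, Σd = 2, Σ1 = 4.
Right-hand side: Σd·f = 58, Σf = -7.
Determinant 22·4 − 2² = 84.
β₁ = (58·4 − 2·(-7))/84 = 41/14; β₀ = (22·(-7) − 2·58)/84 = -45/14.

β₁ = 2.9286, β₀ = -3.2143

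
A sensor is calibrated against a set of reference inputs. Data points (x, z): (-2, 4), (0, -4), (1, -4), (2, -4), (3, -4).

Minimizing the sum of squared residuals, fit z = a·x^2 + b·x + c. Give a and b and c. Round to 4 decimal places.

Normal-equation sums: Σx^2·x^2 = 114, Σx^2·x = 28, Σx^2 = 18, Σx·x = 18, Σx = 4, Σ1 = 5.
And Σx^2·z = -40, Σx·z = -32, Σz = -12.
MᵀM·[a, b, c]ᵀ = Mᵀz becomes [[114, 28, 18]; [28, 18, 4]; [18, 4, 5]]·[a, b, c]ᵀ = [-40, -32, -12]ᵀ.
Solving the 3×3 system (Gaussian elimination) gives a = 440/679, b = -1432/679, c = -2068/679.

a = 0.6480, b = -2.1090, c = -3.0457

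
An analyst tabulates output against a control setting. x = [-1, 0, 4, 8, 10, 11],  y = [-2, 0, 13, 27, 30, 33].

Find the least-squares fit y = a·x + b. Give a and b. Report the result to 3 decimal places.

a = 3.003, b = 0.820

With design matrix A, AᵀA = [[302, 32]; [32, 6]] and Aᵀy = [933, 101]ᵀ.
Eliminating b: 6·(row 1) − 32·(row 2) gives 788·a = 6·933 − 32·101 = 2366, so a = 1183/394.
Then b = (101 − 32·(1183/394))/6 = 323/394.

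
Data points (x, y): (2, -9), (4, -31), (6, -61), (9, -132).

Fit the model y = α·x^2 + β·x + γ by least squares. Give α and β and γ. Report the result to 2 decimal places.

Entries of MᵀM: Σx^2·x^2 = 8129, Σx^2·x = 1017, Σx^2 = 137, Σx·x = 137, Σx = 21, Σ1 = 4.
And Σx^2·y = -13420, Σx·y = -1696, Σy = -233.
Normal equations: [[8129, 1017, 137]; [1017, 137, 21]; [137, 21, 4]]·[α, β, γ]ᵀ = [-13420, -1696, -233]ᵀ.
Solving the 3×3 system (Gaussian elimination) gives α = -216/149, β = -229/149, γ = -79/149.

α = -1.45, β = -1.54, γ = -0.53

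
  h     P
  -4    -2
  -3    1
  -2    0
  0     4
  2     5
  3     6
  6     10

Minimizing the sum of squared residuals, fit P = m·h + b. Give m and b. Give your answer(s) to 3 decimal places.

The normal equations are: 78·m + 2·b = 93;  2·m + 7·b = 24.
Eliminating b: 7·(row 1) − 2·(row 2) gives 542·m = 7·93 − 2·24 = 603, so m = 603/542.
Then b = (24 − 2·(603/542))/7 = 843/271.

m = 1.113, b = 3.111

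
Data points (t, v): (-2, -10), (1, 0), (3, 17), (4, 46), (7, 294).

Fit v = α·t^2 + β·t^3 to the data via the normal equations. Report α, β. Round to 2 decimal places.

Normal-equation sums: Σt^2·t^2 = 2755, Σt^2·t^3 = 18043, Σt^3·t^3 = 122539.
Right-hand side: Σt^2·v = 15255, Σt^3·v = 104325.
Eliminating β: 122539·(row 1) − 18043·(row 2) gives 12045096·α = 122539·15255 − 18043·104325 = -13003530, so α = -2167255/2007516.
Then β = (104325 − 18043·(-2167255/2007516))/122539 = 2028235/2007516.

α = -1.08, β = 1.01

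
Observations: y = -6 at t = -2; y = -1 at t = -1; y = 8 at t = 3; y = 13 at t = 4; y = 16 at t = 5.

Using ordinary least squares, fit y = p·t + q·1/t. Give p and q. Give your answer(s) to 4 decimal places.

p = 3.2752, q = -2.2268

The normal system AᵀA·[p, q]ᵀ = Aᵀy is [[55, 5]; [5, 5269/3600]]·[p, q]ᵀ = [169, 787/60]ᵀ.
det = 55·(5269/3600) − 5² = 39959/720.
p = (169·(5269/3600) − 5·(787/60))/(39959/720) = 654361/199795; q = (55·(787/60) − 5·169)/(39959/720) = -88980/39959.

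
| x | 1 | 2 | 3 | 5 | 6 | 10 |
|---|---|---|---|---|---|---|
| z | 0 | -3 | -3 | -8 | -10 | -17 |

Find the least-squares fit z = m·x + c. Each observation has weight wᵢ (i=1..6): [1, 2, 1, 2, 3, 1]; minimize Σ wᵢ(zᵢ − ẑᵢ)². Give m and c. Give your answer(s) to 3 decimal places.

Normal-equation sums: Σwᵢ·x·x = 276, Σwᵢ·x = 46, Σwᵢ·1 = 10.
And Σwᵢ·x·z = -451, Σwᵢ·z = -72.
AᵀWA·[m, c]ᵀ = AᵀWz becomes [[276, 46]; [46, 10]]·[m, c]ᵀ = [-451, -72]ᵀ.
Δ = 276·10 − 46² = 644.
m = ((-451)·10 − 46·(-72))/644 = -599/322; c = (276·(-72) − 46·(-451))/644 = 19/14.

m = -1.860, c = 1.357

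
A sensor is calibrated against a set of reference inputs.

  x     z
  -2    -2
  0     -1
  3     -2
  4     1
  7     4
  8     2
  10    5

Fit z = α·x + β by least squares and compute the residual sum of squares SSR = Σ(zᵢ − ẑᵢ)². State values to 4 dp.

SSR = 9.5970

From the data, Σx·x = 242, Σx = 30, Σ1 = 7.
Moment sums: Σx·z = 96, Σz = 7.
Normal equations: [[242, 30]; [30, 7]]·[α, β]ᵀ = [96, 7]ᵀ.
Eliminating β: 7·(row 1) − 30·(row 2) gives 794·α = 7·96 − 30·7 = 462, so α = 231/397.
Then β = (7 − 30·(231/397))/7 = -593/397.
Residuals: 261/397, 196/397, -894/397, 66/397, 564/397, -461/397, 268/397; SSR = 3810/397.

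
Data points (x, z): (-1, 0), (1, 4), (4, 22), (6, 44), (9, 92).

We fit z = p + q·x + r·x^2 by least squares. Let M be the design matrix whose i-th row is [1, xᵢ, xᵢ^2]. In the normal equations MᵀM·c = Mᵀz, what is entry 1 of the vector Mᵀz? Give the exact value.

162

Entry 1 ↔ basis 1, so (Mᵀz)_{1} = Σᵢ zᵢ = (1)·(0) + (1)·(4) + (1)·(22) + (1)·(44) + (1)·(92) = 162.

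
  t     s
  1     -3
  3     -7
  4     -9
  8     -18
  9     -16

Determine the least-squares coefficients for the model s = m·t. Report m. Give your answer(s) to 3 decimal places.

Setting ∂/∂m … = 0 gives: 171·m = -348.
(Σt·t = 171, Σt·s = -348.)
Hence m = -348 / 171 ≈ -2.03509.

m = -2.035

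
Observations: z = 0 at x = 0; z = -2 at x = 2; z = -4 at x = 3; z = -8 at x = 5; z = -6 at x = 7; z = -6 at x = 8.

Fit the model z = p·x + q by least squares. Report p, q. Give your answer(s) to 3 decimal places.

Compute the Gram sums: Σx·x = 151, Σx = 25, Σ1 = 6.
And Σx·z = -146, Σz = -26.
So MᵀM·[p, q]ᵀ = Mᵀz: [[151, 25]; [25, 6]]·[p, q]ᵀ = [-146, -26]ᵀ.
Determinant 151·6 − 25² = 281.
p = ((-146)·6 − 25·(-26))/281 = -226/281; q = (151·(-26) − 25·(-146))/281 = -276/281.

p = -0.804, q = -0.982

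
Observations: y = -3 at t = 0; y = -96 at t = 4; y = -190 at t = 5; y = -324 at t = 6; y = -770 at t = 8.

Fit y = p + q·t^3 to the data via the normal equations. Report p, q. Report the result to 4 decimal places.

Normal-equation sums: Σ1 = 5, Σt^3 = 917, Σt^3·t^3 = 328521.
And Σy = -1383, Σt^3·y = -494118.
So MᵀM·[p, q]ᵀ = Mᵀy: [[5, 917]; [917, 328521]]·[p, q]ᵀ = [-1383, -494118]ᵀ.
Eliminating q: 328521·(row 1) − 917·(row 2) gives 801716·p = 328521·(-1383) − 917·(-494118) = -1238337, so p = -1238337/801716.
Then q = ((-494118) − 917·(-1238337/801716))/328521 = -1202379/801716.

p = -1.5446, q = -1.4998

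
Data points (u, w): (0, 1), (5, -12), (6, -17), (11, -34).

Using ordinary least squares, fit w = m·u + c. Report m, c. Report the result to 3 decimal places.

m = -3.197, c = 2.082

With design matrix M, MᵀM = [[182, 22]; [22, 4]] and Mᵀw = [-536, -62]ᵀ.
Δ = 182·4 − 22² = 244.
m = ((-536)·4 − 22·(-62))/244 = -195/61; c = (182·(-62) − 22·(-536))/244 = 127/61.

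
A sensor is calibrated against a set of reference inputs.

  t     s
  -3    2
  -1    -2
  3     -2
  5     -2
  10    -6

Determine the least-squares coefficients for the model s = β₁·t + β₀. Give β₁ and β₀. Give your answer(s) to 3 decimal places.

β₁ = -0.496, β₀ = -0.611

Entries of XᵀX: Σt·t = 144, Σt = 14, Σ1 = 5.
And Σt·s = -80, Σs = -10.
Normal equations: [[144, 14]; [14, 5]]·[β₁, β₀]ᵀ = [-80, -10]ᵀ.
Eliminating β₀: 5·(row 1) − 14·(row 2) gives 524·β₁ = 5·(-80) − 14·(-10) = -260, so β₁ = -65/131.
Then β₀ = ((-10) − 14·(-65/131))/5 = -80/131.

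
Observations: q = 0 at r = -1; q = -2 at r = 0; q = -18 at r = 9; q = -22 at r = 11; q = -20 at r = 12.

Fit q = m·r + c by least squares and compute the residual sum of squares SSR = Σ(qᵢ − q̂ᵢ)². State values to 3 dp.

Normal-equation sums: Σr·r = 347, Σr = 31, Σ1 = 5.
Moment sums: Σr·q = -644, Σq = -62.
Normal equations: [[347, 31]; [31, 5]]·[m, c]ᵀ = [-644, -62]ᵀ.
Determinant 347·5 − 31² = 774.
m = ((-644)·5 − 31·(-62))/774 = -649/387; c = (347·(-62) − 31·(-644))/774 = -775/387.
Residuals: 14/43, 1/387, -350/387, -200/129, 823/387; SSR = 3038/387.

SSR = 7.850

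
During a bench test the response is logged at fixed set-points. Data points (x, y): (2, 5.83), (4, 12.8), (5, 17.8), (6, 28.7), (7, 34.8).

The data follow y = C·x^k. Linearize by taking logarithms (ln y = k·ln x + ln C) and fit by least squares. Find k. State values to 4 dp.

k = 1.4310

Linearized form: ln y = k·ln x + ln C. From the 5 transformed points,
XᵀX = [[11.9895, 7.4265]; [7.4265, 5]], rhs = [22.3122, 14.0982]ᵀ  (here Σln x = 7.4265, Σ(ln x)² = 11.9895, Σln y = 14.0982, Σln x·ln y = 22.3122).
Slope k = (n·Σln x·ln y − Σln x·Σln y)/(n·Σ(ln x)² − (Σln x)²) = (5·22.3122 − 7.4265·14.0982)/4.7940 = 1.43099; ln C = (Σln y − k·Σln x)/n = 0.69417.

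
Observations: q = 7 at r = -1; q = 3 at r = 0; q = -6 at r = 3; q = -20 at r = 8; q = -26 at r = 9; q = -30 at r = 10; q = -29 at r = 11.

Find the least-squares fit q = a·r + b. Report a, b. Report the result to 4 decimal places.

a = -3.1260, b = 3.4341

Normal-equation sums: Σr·r = 376, Σr = 40, Σ1 = 7.
Moment sums: Σr·q = -1038, Σq = -101.
Normal equations: [[376, 40]; [40, 7]]·[a, b]ᵀ = [-1038, -101]ᵀ.
Δ = 376·7 − 40² = 1032.
a = ((-1038)·7 − 40·(-101))/1032 = -1613/516; b = (376·(-101) − 40·(-1038))/1032 = 443/129.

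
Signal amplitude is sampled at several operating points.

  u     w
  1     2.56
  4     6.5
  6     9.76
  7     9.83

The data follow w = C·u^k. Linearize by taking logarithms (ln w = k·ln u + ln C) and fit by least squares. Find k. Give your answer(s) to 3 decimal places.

With ln wᵢ as the transformed response and ln uᵢ as the regressor:
AᵀA = [[8.9188, 5.1240]; [5.1240, 4]], rhs = [11.1243, 7.3755]ᵀ  (here Σln u = 5.1240, Σ(ln u)² = 8.9188, Σln w = 7.3755, Σln u·ln w = 11.1243).
Slope k = (n·Σln u·ln w − Σln u·Σln w)/(n·Σ(ln u)² − (Σln u)²) = (4·11.1243 − 5.1240·7.3755)/9.4201 = 0.71179; ln C = (Σln w − k·Σln u)/n = 0.93209.

k = 0.712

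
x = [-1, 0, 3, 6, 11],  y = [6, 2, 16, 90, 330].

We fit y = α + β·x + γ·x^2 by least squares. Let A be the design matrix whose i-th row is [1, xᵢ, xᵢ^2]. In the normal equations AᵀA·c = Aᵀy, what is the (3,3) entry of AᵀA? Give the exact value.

Row 3 ↔ basis x^2, column 3 ↔ basis x^2, so (AᵀA)_{3,3} = Σᵢ (x^2)·(x^2) = (1)·(1) + (0)·(0) + (9)·(9) + (36)·(36) + (121)·(121) = 16019.

16019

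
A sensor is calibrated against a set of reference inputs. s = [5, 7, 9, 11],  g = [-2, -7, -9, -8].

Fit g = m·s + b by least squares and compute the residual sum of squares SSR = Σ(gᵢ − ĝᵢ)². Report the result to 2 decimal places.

MᵀM·[m, b]ᵀ = Mᵀg reads: 276·m + 32·b = -228;  32·m + 4·b = -26.
Determinant 276·4 − 32² = 80.
m = ((-228)·4 − 32·(-26))/80 = -1; b = (276·(-26) − 32·(-228))/80 = 3/2.
Residuals: 3/2, -3/2, -3/2, 3/2; SSR = 9.

SSR = 9.00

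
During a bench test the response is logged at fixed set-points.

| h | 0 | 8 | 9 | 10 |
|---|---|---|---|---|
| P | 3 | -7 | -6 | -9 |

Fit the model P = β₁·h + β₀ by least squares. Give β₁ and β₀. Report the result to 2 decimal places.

Setting ∂/∂β₁ … = 0 gives: 245·β₁ + 27·β₀ = -200;  27·β₁ + 4·β₀ = -19.
Δ = 245·4 − 27² = 251.
β₁ = ((-200)·4 − 27·(-19))/251 = -287/251; β₀ = (245·(-19) − 27·(-200))/251 = 745/251.

β₁ = -1.14, β₀ = 2.97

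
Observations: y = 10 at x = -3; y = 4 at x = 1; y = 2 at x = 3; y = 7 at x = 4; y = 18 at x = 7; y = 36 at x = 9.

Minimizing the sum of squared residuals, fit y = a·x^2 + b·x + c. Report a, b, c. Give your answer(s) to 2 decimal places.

From the data, Σx^2·x^2 = 9381, Σx^2·x = 1137, Σx^2 = 165, Σx·x = 165, Σx = 21, Σ1 = 6.
Moment sums: Σx^2·y = 4022, Σx·y = 458, Σy = 77.
Normal equations: [[9381, 1137, 165]; [1137, 165, 21]; [165, 21, 6]]·[a, b, c]ᵀ = [4022, 458, 77]ᵀ.
Inverting the 3×3 Gram matrix, [a, b, c]ᵀ = [637/1205, -4238/3615, 2891/1205]ᵀ.

a = 0.53, b = -1.17, c = 2.40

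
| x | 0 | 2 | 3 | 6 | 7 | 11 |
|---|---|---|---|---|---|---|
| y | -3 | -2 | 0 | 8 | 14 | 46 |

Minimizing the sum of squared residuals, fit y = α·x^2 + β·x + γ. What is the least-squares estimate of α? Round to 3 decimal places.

α = 0.498

With design matrix A, AᵀA = [[18435, 1925, 219]; [1925, 219, 29]; [219, 29, 6]] and Aᵀy = [6532, 648, 63]ᵀ.
Row-reducing yields α = 54029/108474, β = -40403/36158, γ = -123619/54237.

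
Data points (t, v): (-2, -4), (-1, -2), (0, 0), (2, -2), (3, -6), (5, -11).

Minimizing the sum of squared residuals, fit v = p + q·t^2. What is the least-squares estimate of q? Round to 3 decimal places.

Compute the Gram sums: Σ1 = 6, Σt^2 = 43, Σt^2·t^2 = 739.
And Σv = -25, Σt^2·v = -355.
AᵀA·[p, q]ᵀ = Aᵀv becomes [[6, 43]; [43, 739]]·[p, q]ᵀ = [-25, -355]ᵀ.
Eliminating q: 739·(row 1) − 43·(row 2) gives 2585·p = 739·(-25) − 43·(-355) = -3210, so p = -642/517.
Then q = ((-355) − 43·(-642/517))/739 = -211/517.

q = -0.408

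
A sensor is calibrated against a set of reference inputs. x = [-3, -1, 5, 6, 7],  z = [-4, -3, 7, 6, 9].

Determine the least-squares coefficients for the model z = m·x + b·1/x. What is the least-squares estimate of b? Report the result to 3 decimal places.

b = 1.827

MᵀM·[m, b]ᵀ = Mᵀz reads: 120·m + 5·b = 149;  5·m + (52889/44100)·b = 842/105.
Eliminating b: (52889/44100)·(row 1) − 5·(row 2) gives (87403/735)·m = (52889/44100)·149 − 5·(842/105) = 6112261/44100, so m = 6112261/5244180.
Then b = ((842/105) − 5·(6112261/5244180))/(52889/44100) = 159705/87403.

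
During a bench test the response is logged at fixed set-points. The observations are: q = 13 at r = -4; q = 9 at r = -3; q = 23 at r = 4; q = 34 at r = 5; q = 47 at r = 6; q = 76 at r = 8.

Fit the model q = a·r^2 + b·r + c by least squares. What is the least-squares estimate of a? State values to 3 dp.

Forming AᵀA = [[6610, 826, 166]; [826, 166, 16]; [166, 16, 6]] and Aᵀq = [8063, 1073, 202]ᵀ gives AᵀA·[a, b, c]ᵀ = Aᵀq.
Inverting the 3×3 Gram matrix, [a, b, c]ᵀ = [5017/5093, 64717/50930, 77014/25465]ᵀ.

a = 0.985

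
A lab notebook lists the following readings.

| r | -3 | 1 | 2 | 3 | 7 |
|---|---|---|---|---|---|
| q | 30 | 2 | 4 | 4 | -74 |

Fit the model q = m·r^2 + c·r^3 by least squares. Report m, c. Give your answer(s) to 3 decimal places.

m = 1.892, c = -0.486

The normal equations are: 2580·m + 16840·c = -3302;  16840·m + 119172·c = -26050.
(Σr^2·r^2 = 2580, Σr^2·r^3 = 16840, Σr^3·r^3 = 119172, Σr^2·q = -3302, Σr^3·q = -26050.)
Eliminating c: 119172·(row 1) − 16840·(row 2) gives 23878160·m = 119172·(-3302) − 16840·(-26050) = 45176056, so m = 5647007/2984770.
Then c = ((-26050) − 16840·(5647007/2984770))/119172 = -290083/596954.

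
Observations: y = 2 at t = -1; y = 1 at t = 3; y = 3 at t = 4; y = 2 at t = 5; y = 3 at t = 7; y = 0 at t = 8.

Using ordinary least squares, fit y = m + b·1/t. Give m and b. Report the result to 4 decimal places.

m = 1.8346, b = -0.1456

The normal system AᵀA·[m, b]ᵀ = Aᵀy is [[6, 43/840]; [43/840, 881749/705600]]·[m, b]ᵀ = [11, -37/420]ᵀ.
Determinant 6·(881749/705600) − (43/840)² = 1057729/141120.
m = (11·(881749/705600) − (43/840)·(-37/420))/(1057729/141120) = 9702421/5288645; b = (6·(-37/420) − (43/840)·11)/(1057729/141120) = -154056/1057729.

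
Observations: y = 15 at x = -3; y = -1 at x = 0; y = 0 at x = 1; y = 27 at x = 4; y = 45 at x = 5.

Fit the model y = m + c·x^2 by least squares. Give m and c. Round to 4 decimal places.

m = -1.5691, c = 1.8401

The normal equations are: 5·m + 51·c = 86;  51·m + 963·c = 1692.
Eliminating c: 963·(row 1) − 51·(row 2) gives 2214·m = 963·86 − 51·1692 = -3474, so m = -193/123.
Then c = (1692 − 51·(-193/123))/963 = 679/369.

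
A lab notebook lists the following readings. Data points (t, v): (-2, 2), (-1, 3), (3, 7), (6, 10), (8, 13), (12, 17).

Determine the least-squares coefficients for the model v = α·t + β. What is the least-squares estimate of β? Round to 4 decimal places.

Normal-equation sums: Σt·t = 258, Σt = 26, Σ1 = 6.
Right-hand side: Σt·v = 382, Σv = 52.
Eliminating β: 6·(row 1) − 26·(row 2) gives 872·α = 6·382 − 26·52 = 940, so α = 235/218.
Then β = (52 − 26·(235/218))/6 = 871/218.

β = 3.9954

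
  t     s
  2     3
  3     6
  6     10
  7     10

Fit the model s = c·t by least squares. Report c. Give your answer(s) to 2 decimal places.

The normal system MᵀM·[c]ᵀ = Mᵀs is [[98]]·[c]ᵀ = [154]ᵀ.
c = 154/98 = 1.57143.

c = 1.57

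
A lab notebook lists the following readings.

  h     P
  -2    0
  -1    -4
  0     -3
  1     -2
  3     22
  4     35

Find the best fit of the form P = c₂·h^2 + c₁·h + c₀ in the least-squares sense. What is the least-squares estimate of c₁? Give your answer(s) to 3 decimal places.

Compute the Gram sums: Σh^2·h^2 = 355, Σh^2·h = 83, Σh^2 = 31, Σh·h = 31, Σh = 5, Σ1 = 6.
Right-hand side: Σh^2·P = 752, Σh·P = 208, ΣP = 48.
Solving the 3×3 system (Gaussian elimination) gives c₂ = 2, c₁ = 2, c₀ = -4.

c₁ = 2.000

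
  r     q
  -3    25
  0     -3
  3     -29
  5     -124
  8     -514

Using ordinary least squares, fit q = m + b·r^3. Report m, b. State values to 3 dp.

The normal system MᵀM·[m, b]ᵀ = Mᵀq is [[5, 637]; [637, 279227]]·[m, b]ᵀ = [-645, -280126]ᵀ.
Determinant 5·279227 − 637² = 990366.
m = ((-645)·279227 − 637·(-280126))/990366 = -127781/76182; b = (5·(-280126) − 637·(-645))/990366 = -989765/990366.

m = -1.677, b = -0.999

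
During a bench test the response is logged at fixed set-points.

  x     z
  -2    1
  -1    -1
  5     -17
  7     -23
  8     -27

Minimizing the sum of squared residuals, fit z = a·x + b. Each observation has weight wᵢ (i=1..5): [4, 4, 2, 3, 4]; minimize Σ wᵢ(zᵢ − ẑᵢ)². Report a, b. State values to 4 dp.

a = -2.7750, b = -4.0868

Sums needed: Σwᵢ·x·x = 473, Σwᵢ·x = 51, Σwᵢ·1 = 17.
For MᵀWz: Σwᵢ·x·z = -1521, Σwᵢ·z = -211.
Eliminating b: 17·(row 1) − 51·(row 2) gives 5440·a = 17·(-1521) − 51·(-211) = -15096, so a = -111/40.
Then b = ((-211) − 51·(-111/40))/17 = -2779/680.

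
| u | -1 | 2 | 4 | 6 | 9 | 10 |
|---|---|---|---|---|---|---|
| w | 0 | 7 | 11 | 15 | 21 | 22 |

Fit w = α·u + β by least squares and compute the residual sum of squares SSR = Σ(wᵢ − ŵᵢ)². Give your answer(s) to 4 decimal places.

SSR = 1.3220

With design matrix X, XᵀX = [[238, 30]; [30, 6]] and Xᵀw = [557, 76]ᵀ.
Determinant 238·6 − 30² = 528.
α = (557·6 − 30·76)/528 = 177/88; β = (238·76 − 30·557)/528 = 689/264.
Residuals: -79/132, 97/264, 91/264, 85/264, 19/66, -191/264; SSR = 349/264.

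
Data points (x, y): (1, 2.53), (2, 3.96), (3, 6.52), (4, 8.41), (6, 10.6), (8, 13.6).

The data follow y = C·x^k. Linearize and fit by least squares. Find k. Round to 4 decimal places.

k = 0.8285

Linearized form: ln y = k·ln x + ln C. From the 6 transformed points,
Σln x = 7.0493, Σ(ln x)² = 11.1437, Σln y = 11.2797, Σln x·ln y = 15.6233.
Normal system: [[11.1437, 7.0493]; [7.0493, 6]]·[k, ln C]ᵀ = [15.6233, 11.2797]ᵀ.
Δ = 11.1437·6 − (7.0493)² = 17.1702; k = (15.6233·6 − 7.0493·11.2797)/17.1702 = 0.82855, ln C = (11.1437·11.2797 − 7.0493·15.6233)/17.1702 = 0.90651.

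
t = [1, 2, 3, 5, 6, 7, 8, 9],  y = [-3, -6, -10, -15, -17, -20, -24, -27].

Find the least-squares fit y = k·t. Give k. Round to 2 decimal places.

k = -2.96

Sums needed: Σt·t = 269.
Right-hand side: Σt·y = -797.
k = (-797)/269 = -2.96283.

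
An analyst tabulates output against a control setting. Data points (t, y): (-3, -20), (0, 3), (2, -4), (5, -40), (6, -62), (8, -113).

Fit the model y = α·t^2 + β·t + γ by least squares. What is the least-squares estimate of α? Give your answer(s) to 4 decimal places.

XᵀX·[α, β, γ]ᵀ = Xᵀy reads: 6114·α + 834·β + 138·γ = -10660;  834·α + 138·β + 18·γ = -1424;  138·α + 18·β + 6·γ = -236.
(Σt^2·t^2 = 6114, Σt^2·t = 834, Σt^2 = 138, Σt·t = 138, Σt = 18, Σ1 = 6, Σt^2·y = -10660, Σt·y = -1424, Σy = -236.)
Solving the 3×3 system (Gaussian elimination) gives α = -59/30, β = 55/42, γ = 69/35.

α = -1.9667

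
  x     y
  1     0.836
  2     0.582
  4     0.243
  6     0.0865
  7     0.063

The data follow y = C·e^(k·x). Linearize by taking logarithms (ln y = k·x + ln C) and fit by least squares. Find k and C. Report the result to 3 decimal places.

k = -0.445, C = 1.364

Taking logs, ln y = k·x + ln C, so regress ln y on x.
Sums: Σx = 20.0000, Σ(x)² = 106.0000, Σln y = -7.3473, Σx·ln y = -40.9585.
Normal system: [[106.0000, 20.0000]; [20.0000, 5]]·[k, ln C]ᵀ = [-40.9585, -7.3473]ᵀ.
Solving (det = 130.0000): k = -0.44497, ln C = 0.31040, so C = exp(0.31040) = 1.36397.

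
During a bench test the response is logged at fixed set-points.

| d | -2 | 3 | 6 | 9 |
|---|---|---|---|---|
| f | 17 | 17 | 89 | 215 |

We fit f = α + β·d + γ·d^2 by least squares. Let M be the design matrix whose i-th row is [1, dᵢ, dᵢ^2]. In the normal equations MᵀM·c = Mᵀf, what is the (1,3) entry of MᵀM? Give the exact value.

Row 1 ↔ basis 1, column 3 ↔ basis d^2, so (MᵀM)_{1,3} = Σᵢ d^2 = (1)·(4) + (1)·(9) + (1)·(36) + (1)·(81) = 130.

130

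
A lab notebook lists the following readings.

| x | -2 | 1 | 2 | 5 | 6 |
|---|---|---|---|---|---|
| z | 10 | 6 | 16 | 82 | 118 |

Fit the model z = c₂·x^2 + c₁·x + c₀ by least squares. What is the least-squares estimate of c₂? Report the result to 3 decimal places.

From the data, Σx^2·x^2 = 1954, Σx^2·x = 342, Σx^2 = 70, Σx·x = 70, Σx = 12, Σ1 = 5.
And Σx^2·z = 6408, Σx·z = 1136, Σz = 232.
Normal equations: [[1954, 342, 70]; [342, 70, 12]; [70, 12, 5]]·[c₂, c₁, c₀]ᵀ = [6408, 1136, 232]ᵀ.
Inverting the 3×3 Gram matrix, [c₂, c₁, c₀]ᵀ = [9191/3079, 4469/3079, 3466/3079]ᵀ.

c₂ = 2.985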